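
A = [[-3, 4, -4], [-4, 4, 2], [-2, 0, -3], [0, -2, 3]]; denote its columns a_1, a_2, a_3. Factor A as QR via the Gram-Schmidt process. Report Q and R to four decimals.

a_1 = (-3, -4, -2, 0); ‖a_1‖ = 5.3852, so e_1 = (-0.5571, -0.7428, -0.3714, 0.0000).
e_1·a_2 = (-0.5571)·4 + (-0.7428)·4 + (-0.3714)·0 + 0.0000·(-2) = -5.1995.
u_2 = a_2 + 5.1995·e_1 = (1.1034, 0.1379, -1.9310, -2.0000).
‖u_2‖ = 2.9942, so e_2 = (0.3685, 0.0461, -0.6449, -0.6679).
e_1·a_3 = (-0.5571)·(-4) + (-0.7428)·2 + (-0.3714)·(-3) + 0.0000·3 = 1.8570; e_2·a_3 = 0.3685·(-4) + 0.0461·2 + (-0.6449)·(-3) + (-0.6679)·3 = -1.4511.
u_3 = a_3 − 1.8570·e_1 + 1.4511·e_2 = (-2.4308, 3.4462, -3.2462, 2.0308).
‖u_3‖ = 5.6962, so e_3 = (-0.4267, 0.6050, -0.5699, 0.3565).

Q = [[-0.5571, 0.3685, -0.4267], [-0.7428, 0.0461, 0.6050], [-0.3714, -0.6449, -0.5699], [0.0000, -0.6679, 0.3565]], R = [[5.3852, -5.1995, 1.8570], [0.0000, 2.9942, -1.4511], [0.0000, 0.0000, 5.6962]]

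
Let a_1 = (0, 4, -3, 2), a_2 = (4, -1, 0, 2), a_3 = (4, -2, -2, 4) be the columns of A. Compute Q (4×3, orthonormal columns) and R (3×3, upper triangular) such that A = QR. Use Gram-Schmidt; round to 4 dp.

Q = [[0.0000, 0.8729, -0.3716], [0.7428, -0.2182, -0.6202], [-0.5571, 0.0000, -0.5382], [0.3714, 0.4364, 0.4331]], R = [[5.3852, 0.0000, 1.1142], [0.0000, 4.5826, 5.6737], [0.0000, 0.0000, 2.5628]]

a_1 = (0, 4, -3, 2); ‖a_1‖ = 5.3852, so e_1 = (0.0000, 0.7428, -0.5571, 0.3714).
e_1·a_2 = 0.0000·4 + 0.7428·(-1) + (-0.5571)·0 + 0.3714·2 = 0.0000.
u_2 = a_2 + 0.0000·e_1 = (4.0000, -1.0000, 0.0000, 2.0000).
‖u_2‖ = 4.5826, so e_2 = (0.8729, -0.2182, 0.0000, 0.4364).
e_1·a_3 = 0.0000·4 + 0.7428·(-2) + (-0.5571)·(-2) + 0.3714·4 = 1.1142; e_2·a_3 = 0.8729·4 + (-0.2182)·(-2) + 0.0000·(-2) + 0.4364·4 = 5.6737.
u_3 = a_3 − 1.1142·e_1 − 5.6737·e_2 = (-0.9524, -1.5895, -1.3793, 1.1100).
‖u_3‖ = 2.5628, so e_3 = (-0.3716, -0.6202, -0.5382, 0.4331).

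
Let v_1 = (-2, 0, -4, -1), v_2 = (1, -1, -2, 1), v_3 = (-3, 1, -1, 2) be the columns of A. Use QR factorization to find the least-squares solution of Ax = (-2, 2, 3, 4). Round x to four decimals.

v_1 = (-2, 0, -4, -1); ‖v_1‖ = 4.5826, so q_1 = (-0.4364, 0.0000, -0.8729, -0.2182).
q_1·v_2 = (-0.4364)·1 + 0.0000·(-1) + (-0.8729)·(-2) + (-0.2182)·1 = 1.0911.
u_2 = v_2 − 1.0911·q_1 = (1.4762, -1.0000, -1.0476, 1.2381).
‖u_2‖ = 2.4103, so q_2 = (0.6125, -0.4149, -0.4346, 0.5137).
q_1·v_3 = (-0.4364)·(-3) + 0.0000·1 + (-0.8729)·(-1) + (-0.2182)·2 = 1.7457; q_2·v_3 = 0.6125·(-3) + (-0.4149)·1 + (-0.4346)·(-1) + 0.5137·2 = -0.7903.
u_3 = v_3 − 1.7457·q_1 + 0.7903·q_2 = (-1.7541, 0.6721, 0.1803, 2.7869).
‖u_3‖ = 3.3657, so q_3 = (-0.5212, 0.1997, 0.0536, 0.8280).
Qᵀb = (-2.6186, -1.3039, 4.9146).
Back-substitute: x_3 = 4.9146/3.3657 = 1.4602.
x_2 = (-1.3039 + 0.7903·1.4602)/2.4103 = -0.0622.
x_1 = (-2.6186 − 1.0911·(-0.0622) − 1.7457·1.4602)/4.5826 = -1.1129.

x = (-1.1129, -0.0622, 1.4602)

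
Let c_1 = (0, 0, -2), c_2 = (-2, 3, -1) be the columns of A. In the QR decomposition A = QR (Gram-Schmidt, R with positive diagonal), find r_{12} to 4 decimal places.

r_{12} = 1.0000

c_1 = (0, 0, -2); ‖c_1‖ = 2.0000, so q_1 = (0.0000, 0.0000, -1.0000).
r_{12} = q_1·c_2 = 1.0000.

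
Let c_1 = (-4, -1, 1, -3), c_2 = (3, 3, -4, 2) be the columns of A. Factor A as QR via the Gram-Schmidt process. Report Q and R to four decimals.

Q = [[-0.7698, -0.1826], [-0.1925, 0.5382], [0.1925, -0.7977], [-0.5774, -0.2018]], R = [[5.1962, -4.8113], [0.0000, 3.8538]]

c_1 = (-4, -1, 1, -3); ‖c_1‖ = 5.1962, so q_1 = (-0.7698, -0.1925, 0.1925, -0.5774).
q_1·c_2 = (-0.7698)·3 + (-0.1925)·3 + 0.1925·(-4) + (-0.5774)·2 = -4.8113.
u_2 = c_2 + 4.8113·q_1 = (-0.7037, 2.0741, -3.0741, -0.7778).
‖u_2‖ = 3.8538, so q_2 = (-0.1826, 0.5382, -0.7977, -0.2018).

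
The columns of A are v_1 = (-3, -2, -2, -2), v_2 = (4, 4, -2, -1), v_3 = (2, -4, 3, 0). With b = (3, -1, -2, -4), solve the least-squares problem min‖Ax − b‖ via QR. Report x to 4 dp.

x = (1.2440, 1.2483, 0.9121)

e_1 = v_1/‖v_1‖ = (-3, -2, -2, -2)/4.5826 = (-0.6547, -0.4364, -0.4364, -0.4364).
r_{12} = e_1·v_2 = -3.0551.
u_2 = v_2 + 3.0551·e_1 = (2.0000, 2.6667, -3.3333, -2.3333).
‖u_2‖ = 5.2599, so e_2 = (0.3802, 0.5070, -0.6337, -0.4436).
r_{13} = e_1·v_3 = -0.8729; r_{23} = e_2·v_3 = -3.1686.
u_3 = v_3 + 0.8729·e_1 + 3.1686·e_2 = (2.6334, -2.7745, 0.6110, -1.7866).
‖u_3‖ = 4.2659, so e_3 = (0.6173, -0.6504, 0.1432, -0.4188).
Qᵀb = (1.0911, 3.6756, 3.8911).
Back-substitute: x_3 = 3.8911/4.2659 = 0.9121.
x_2 = (3.6756 + 3.1686·0.9121)/5.2599 = 1.2483.
x_1 = (1.0911 + 3.0551·1.2483 + 0.8729·0.9121)/4.5826 = 1.2440.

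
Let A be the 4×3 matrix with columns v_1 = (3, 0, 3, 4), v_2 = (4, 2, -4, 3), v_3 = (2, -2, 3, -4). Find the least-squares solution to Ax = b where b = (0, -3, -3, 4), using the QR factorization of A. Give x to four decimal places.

q_1 = v_1/‖v_1‖ = (3, 0, 3, 4)/5.8310 = (0.5145, 0.0000, 0.5145, 0.6860).
r_{12} = q_1·v_2 = 2.0580.
u_2 = v_2 − 2.0580·q_1 = (2.9412, 2.0000, -5.0588, 1.5882).
‖u_2‖ = 6.3847, so q_2 = (0.4607, 0.3132, -0.7923, 0.2488).
r_{13} = q_1·v_3 = -0.1715; r_{23} = q_2·v_3 = -3.0772.
u_3 = v_3 + 0.1715·q_1 + 3.0772·q_2 = (3.5058, -1.0361, 0.6501, -3.1169).
‖u_3‖ = 4.8478, so q_3 = (0.7232, -0.2137, 0.1341, -0.6429).
Qᵀb = (1.2005, 2.4323, -2.3329).
Back-substitute: x_3 = -2.3329/4.8478 = -0.4812.
x_2 = (2.4323 + 3.0772·(-0.4812))/6.3847 = 0.1490.
x_1 = (1.2005 − 2.0580·0.1490 + 0.1715·(-0.4812))/5.8310 = 0.1391.

x = (0.1391, 0.1490, -0.4812)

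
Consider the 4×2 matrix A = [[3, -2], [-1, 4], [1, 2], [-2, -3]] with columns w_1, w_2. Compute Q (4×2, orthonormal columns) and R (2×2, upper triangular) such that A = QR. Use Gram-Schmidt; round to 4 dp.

q_1 = w_1/‖w_1‖ = (3, -1, 1, -2)/3.8730 = (0.7746, -0.2582, 0.2582, -0.5164).
r_{12} = q_1·w_2 = -0.5164.
u_2 = w_2 + 0.5164·q_1 = (-1.6000, 3.8667, 2.1333, -3.2667).
‖u_2‖ = 5.7213, so q_2 = (-0.2797, 0.6758, 0.3729, -0.5710).

Q = [[0.7746, -0.2797], [-0.2582, 0.6758], [0.2582, 0.3729], [-0.5164, -0.5710]], R = [[3.8730, -0.5164], [0.0000, 5.7213]]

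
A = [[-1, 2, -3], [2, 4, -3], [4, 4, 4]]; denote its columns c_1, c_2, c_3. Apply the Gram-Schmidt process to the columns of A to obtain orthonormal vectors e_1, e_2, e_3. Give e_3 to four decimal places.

e_3 = (0.4851, -0.7276, 0.4851)

c_1 = (-1, 2, 4); ‖c_1‖ = 4.5826, so e_1 = (-0.2182, 0.4364, 0.8729).
e_1·c_2 = (-0.2182)·2 + 0.4364·4 + 0.8729·4 = 4.8008.
u_2 = c_2 − 4.8008·e_1 = (3.0476, 1.9048, -0.1905).
‖u_2‖ = 3.5989, so e_2 = (0.8468, 0.5293, -0.0529).
e_1·c_3 = (-0.2182)·(-3) + 0.4364·(-3) + 0.8729·4 = 2.8368; e_2·c_3 = 0.8468·(-3) + 0.5293·(-3) + (-0.0529)·4 = -4.3399.
u_3 = c_3 − 2.8368·e_1 + 4.3399·e_2 = (1.2941, -1.9412, 1.2941).
‖u_3‖ = 2.6679, so e_3 = (0.4851, -0.7276, 0.4851).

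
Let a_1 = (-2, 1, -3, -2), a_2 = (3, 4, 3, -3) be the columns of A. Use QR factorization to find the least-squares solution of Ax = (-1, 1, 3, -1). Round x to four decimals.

a_1 = (-2, 1, -3, -2); ‖a_1‖ = 4.2426, so q_1 = (-0.4714, 0.2357, -0.7071, -0.4714).
q_1·a_2 = (-0.4714)·3 + 0.2357·4 + (-0.7071)·3 + (-0.4714)·(-3) = -1.1785.
u_2 = a_2 + 1.1785·q_1 = (2.4444, 4.2778, 2.1667, -3.5556).
‖u_2‖ = 6.4507, so q_2 = (0.3789, 0.6632, 0.3359, -0.5512).
Qᵀb = (-0.9428, 1.8430).
Back-substitute: x_2 = 1.8430/6.4507 = 0.2857.
x_1 = (-0.9428 + 1.1785·0.2857)/4.2426 = -0.1429.

x = (-0.1429, 0.2857)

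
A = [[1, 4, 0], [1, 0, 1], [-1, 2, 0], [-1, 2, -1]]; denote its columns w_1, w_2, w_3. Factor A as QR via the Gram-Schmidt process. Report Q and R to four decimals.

q_1 = w_1/‖w_1‖ = (1, 1, -1, -1)/2.0000 = (0.5000, 0.5000, -0.5000, -0.5000).
r_{12} = q_1·w_2 = 0.0000.
u_2 = w_2 + 0.0000·q_1 = (4.0000, 0.0000, 2.0000, 2.0000).
‖u_2‖ = 4.8990, so q_2 = (0.8165, 0.0000, 0.4082, 0.4082).
r_{13} = q_1·w_3 = 1.0000; r_{23} = q_2·w_3 = -0.4082.
u_3 = w_3 − 1.0000·q_1 + 0.4082·q_2 = (-0.1667, 0.5000, 0.6667, -0.3333).
‖u_3‖ = 0.9129, so q_3 = (-0.1826, 0.5477, 0.7303, -0.3651).

Q = [[0.5000, 0.8165, -0.1826], [0.5000, 0.0000, 0.5477], [-0.5000, 0.4082, 0.7303], [-0.5000, 0.4082, -0.3651]], R = [[2.0000, 0.0000, 1.0000], [0.0000, 4.8990, -0.4082], [0.0000, 0.0000, 0.9129]]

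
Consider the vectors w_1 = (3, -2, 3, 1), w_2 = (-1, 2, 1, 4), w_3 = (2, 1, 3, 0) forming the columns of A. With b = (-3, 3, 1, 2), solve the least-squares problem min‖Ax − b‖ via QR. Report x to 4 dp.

x = (-0.7243, 0.7483, 0.5122)

w_1 = (3, -2, 3, 1); ‖w_1‖ = 4.7958, so e_1 = (0.6255, -0.4170, 0.6255, 0.2085).
e_1·w_2 = 0.6255·(-1) + (-0.4170)·2 + 0.6255·1 + 0.2085·4 = 0.0000.
u_2 = w_2 + 0.0000·e_1 = (-1.0000, 2.0000, 1.0000, 4.0000).
‖u_2‖ = 4.6904, so e_2 = (-0.2132, 0.4264, 0.2132, 0.8528).
e_1·w_3 = 0.6255·2 + (-0.4170)·1 + 0.6255·3 + 0.2085·0 = 2.7107; e_2·w_3 = (-0.2132)·2 + 0.4264·1 + 0.2132·3 + 0.8528·0 = 0.6396.
u_3 = w_3 − 2.7107·e_1 − 0.6396·e_2 = (0.4407, 1.8577, 1.1680, -1.1107).
‖u_3‖ = 2.4986, so e_3 = (0.1764, 0.7435, 0.4675, -0.4445).
Qᵀb = (-2.0851, 3.8376, 1.2798).
Back-substitute: x_3 = 1.2798/2.4986 = 0.5122.
x_2 = (3.8376 − 0.6396·0.5122)/4.6904 = 0.7483.
x_1 = (-2.0851 + 0.0000·0.7483 − 2.7107·0.5122)/4.7958 = -0.7243.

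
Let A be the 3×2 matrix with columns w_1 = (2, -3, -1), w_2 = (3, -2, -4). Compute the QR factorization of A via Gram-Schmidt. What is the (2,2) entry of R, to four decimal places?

r_{22} = 3.2733

q_1 = w_1/‖w_1‖ = (2, -3, -1)/3.7417 = (0.5345, -0.8018, -0.2673).
r_{12} = q_1·w_2 = 4.2762.
u_2 = w_2 − 4.2762·q_1 = (0.7143, 1.4286, -2.8571).
r_{22} = ‖u_2‖ = 3.2733.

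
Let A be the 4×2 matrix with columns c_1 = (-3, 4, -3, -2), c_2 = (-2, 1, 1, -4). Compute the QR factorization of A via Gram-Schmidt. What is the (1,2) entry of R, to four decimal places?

c_1 = (-3, 4, -3, -2); ‖c_1‖ = 6.1644, so e_1 = (-0.4867, 0.6489, -0.4867, -0.3244).
r_{12} = e_1·c_2 = 2.4333.

r_{12} = 2.4333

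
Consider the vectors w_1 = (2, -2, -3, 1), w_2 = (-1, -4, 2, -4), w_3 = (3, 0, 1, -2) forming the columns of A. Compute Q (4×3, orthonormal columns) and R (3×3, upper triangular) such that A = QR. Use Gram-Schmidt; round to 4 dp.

Q = [[0.4714, -0.0925, 0.8485], [-0.4714, -0.7396, 0.2828], [-0.7071, 0.2219, 0.2546], [0.2357, -0.6287, -0.3677]], R = [[4.2426, -0.9428, 0.2357], [0.0000, 6.0093, 1.2019], [0.0000, 0.0000, 3.5355]]

w_1 = (2, -2, -3, 1); ‖w_1‖ = 4.2426, so q_1 = (0.4714, -0.4714, -0.7071, 0.2357).
q_1·w_2 = 0.4714·(-1) + (-0.4714)·(-4) + (-0.7071)·2 + 0.2357·(-4) = -0.9428.
u_2 = w_2 + 0.9428·q_1 = (-0.5556, -4.4444, 1.3333, -3.7778).
‖u_2‖ = 6.0093, so q_2 = (-0.0925, -0.7396, 0.2219, -0.6287).
q_1·w_3 = 0.4714·3 + (-0.4714)·0 + (-0.7071)·1 + 0.2357·(-2) = 0.2357; q_2·w_3 = (-0.0925)·3 + (-0.7396)·0 + 0.2219·1 + (-0.6287)·(-2) = 1.2019.
u_3 = w_3 − 0.2357·q_1 − 1.2019·q_2 = (3.0000, 1.0000, 0.9000, -1.3000).
‖u_3‖ = 3.5355, so q_3 = (0.8485, 0.2828, 0.2546, -0.3677).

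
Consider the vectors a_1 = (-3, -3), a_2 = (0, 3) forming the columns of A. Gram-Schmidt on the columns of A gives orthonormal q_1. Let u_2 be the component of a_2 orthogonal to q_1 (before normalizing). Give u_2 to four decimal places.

u_2 = (-1.5000, 1.5000)

a_1 = (-3, -3); ‖a_1‖ = 4.2426, so q_1 = (-0.7071, -0.7071).
q_1·a_2 = (-0.7071)·0 + (-0.7071)·3 = -2.1213.
u_2 = a_2 + 2.1213·q_1 = (-1.5000, 1.5000).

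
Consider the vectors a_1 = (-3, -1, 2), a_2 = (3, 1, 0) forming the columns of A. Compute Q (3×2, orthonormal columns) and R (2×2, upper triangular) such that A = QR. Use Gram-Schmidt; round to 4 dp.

a_1 = (-3, -1, 2); ‖a_1‖ = 3.7417, so e_1 = (-0.8018, -0.2673, 0.5345).
e_1·a_2 = (-0.8018)·3 + (-0.2673)·1 + 0.5345·0 = -2.6726.
u_2 = a_2 + 2.6726·e_1 = (0.8571, 0.2857, 1.4286).
‖u_2‖ = 1.6903, so e_2 = (0.5071, 0.1690, 0.8452).

Q = [[-0.8018, 0.5071], [-0.2673, 0.1690], [0.5345, 0.8452]], R = [[3.7417, -2.6726], [0.0000, 1.6903]]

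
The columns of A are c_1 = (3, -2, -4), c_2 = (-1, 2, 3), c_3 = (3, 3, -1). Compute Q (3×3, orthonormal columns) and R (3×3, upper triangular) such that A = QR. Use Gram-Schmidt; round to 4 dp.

Q = [[0.5571, 0.7751, -0.2981], [-0.3714, 0.5536, 0.7454], [-0.7428, 0.3045, -0.5963]], R = [[5.3852, -3.5282, 1.2999], [0.0000, 1.2457, 3.6817], [0.0000, 0.0000, 1.9379]]

c_1 = (3, -2, -4); ‖c_1‖ = 5.3852, so e_1 = (0.5571, -0.3714, -0.7428).
e_1·c_2 = 0.5571·(-1) + (-0.3714)·2 + (-0.7428)·3 = -3.5282.
u_2 = c_2 + 3.5282·e_1 = (0.9655, 0.6897, 0.3793).
‖u_2‖ = 1.2457, so e_2 = (0.7751, 0.5536, 0.3045).
e_1·c_3 = 0.5571·3 + (-0.3714)·3 + (-0.7428)·(-1) = 1.2999; e_2·c_3 = 0.7751·3 + 0.5536·3 + 0.3045·(-1) = 3.6817.
u_3 = c_3 − 1.2999·e_1 − 3.6817·e_2 = (-0.5778, 1.4444, -1.1556).
‖u_3‖ = 1.9379, so e_3 = (-0.2981, 0.7454, -0.5963).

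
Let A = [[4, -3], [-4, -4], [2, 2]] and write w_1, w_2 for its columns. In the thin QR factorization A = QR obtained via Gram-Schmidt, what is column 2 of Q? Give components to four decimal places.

q_1 = w_1/‖w_1‖ = (4, -4, 2)/6.0000 = (0.6667, -0.6667, 0.3333).
r_{12} = q_1·w_2 = 1.3333.
u_2 = w_2 − 1.3333·q_1 = (-3.8889, -3.1111, 1.5556).
‖u_2‖ = 5.2175, so q_2 = (-0.7454, -0.5963, 0.2981).

q_2 = (-0.7454, -0.5963, 0.2981)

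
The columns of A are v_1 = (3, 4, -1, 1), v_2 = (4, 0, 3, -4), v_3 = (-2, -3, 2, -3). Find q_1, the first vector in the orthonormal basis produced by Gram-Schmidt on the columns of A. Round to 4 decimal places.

q_1 = (0.5774, 0.7698, -0.1925, 0.1925)

v_1 = (3, 4, -1, 1); ‖v_1‖ = 5.1962, so q_1 = (0.5774, 0.7698, -0.1925, 0.1925).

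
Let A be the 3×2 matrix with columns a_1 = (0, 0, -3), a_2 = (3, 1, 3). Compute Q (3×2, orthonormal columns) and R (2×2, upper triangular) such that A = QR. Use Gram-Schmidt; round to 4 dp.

a_1 = (0, 0, -3); ‖a_1‖ = 3.0000, so e_1 = (0.0000, 0.0000, -1.0000).
e_1·a_2 = 0.0000·3 + 0.0000·1 + (-1.0000)·3 = -3.0000.
u_2 = a_2 + 3.0000·e_1 = (3.0000, 1.0000, 0.0000).
‖u_2‖ = 3.1623, so e_2 = (0.9487, 0.3162, 0.0000).

Q = [[0.0000, 0.9487], [0.0000, 0.3162], [-1.0000, 0.0000]], R = [[3.0000, -3.0000], [0.0000, 3.1623]]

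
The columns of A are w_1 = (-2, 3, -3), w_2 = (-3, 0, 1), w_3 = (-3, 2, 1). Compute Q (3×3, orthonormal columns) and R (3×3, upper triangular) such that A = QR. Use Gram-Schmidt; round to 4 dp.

Q = [[-0.4264, -0.8806, 0.2065], [0.6396, -0.1321, 0.7573], [-0.6396, 0.4550, 0.6196]], R = [[4.6904, 0.6396, 1.9188], [0.0000, 3.0969, 2.8327], [0.0000, 0.0000, 1.5145]]

w_1 = (-2, 3, -3); ‖w_1‖ = 4.6904, so q_1 = (-0.4264, 0.6396, -0.6396).
q_1·w_2 = (-0.4264)·(-3) + 0.6396·0 + (-0.6396)·1 = 0.6396.
u_2 = w_2 − 0.6396·q_1 = (-2.7273, -0.4091, 1.4091).
‖u_2‖ = 3.0969, so q_2 = (-0.8806, -0.1321, 0.4550).
q_1·w_3 = (-0.4264)·(-3) + 0.6396·2 + (-0.6396)·1 = 1.9188; q_2·w_3 = (-0.8806)·(-3) + (-0.1321)·2 + 0.4550·1 = 2.8327.
u_3 = w_3 − 1.9188·q_1 − 2.8327·q_2 = (0.3128, 1.1469, 0.9384).
‖u_3‖ = 1.5145, so q_3 = (0.2065, 0.7573, 0.6196).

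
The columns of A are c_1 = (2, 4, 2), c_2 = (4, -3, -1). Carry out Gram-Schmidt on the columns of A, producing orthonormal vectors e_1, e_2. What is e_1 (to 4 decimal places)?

e_1 = (0.4082, 0.8165, 0.4082)

e_1 = c_1/‖c_1‖ = (2, 4, 2)/4.8990 = (0.4082, 0.8165, 0.4082).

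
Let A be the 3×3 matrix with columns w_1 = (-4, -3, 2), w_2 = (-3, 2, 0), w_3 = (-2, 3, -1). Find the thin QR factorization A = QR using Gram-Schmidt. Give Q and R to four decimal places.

e_1 = w_1/‖w_1‖ = (-4, -3, 2)/5.3852 = (-0.7428, -0.5571, 0.3714).
r_{12} = e_1·w_2 = 1.1142.
u_2 = w_2 − 1.1142·e_1 = (-2.1724, 2.6207, -0.4138).
‖u_2‖ = 3.4291, so e_2 = (-0.6335, 0.7643, -0.1207).
r_{13} = e_1·w_3 = -0.5571; r_{23} = e_2·w_3 = 3.6805.
u_3 = w_3 + 0.5571·e_1 − 3.6805·e_2 = (-0.0821, -0.1232, -0.3490).
‖u_3‖ = 0.3791, so e_3 = (-0.2166, -0.3249, -0.9206).

Q = [[-0.7428, -0.6335, -0.2166], [-0.5571, 0.7643, -0.3249], [0.3714, -0.1207, -0.9206]], R = [[5.3852, 1.1142, -0.5571], [0.0000, 3.4291, 3.6805], [0.0000, 0.0000, 0.3791]]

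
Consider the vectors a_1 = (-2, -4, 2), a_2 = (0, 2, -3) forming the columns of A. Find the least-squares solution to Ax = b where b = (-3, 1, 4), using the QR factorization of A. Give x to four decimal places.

q_1 = a_1/‖a_1‖ = (-2, -4, 2)/4.8990 = (-0.4082, -0.8165, 0.4082).
r_{12} = q_1·a_2 = -2.8577.
u_2 = a_2 + 2.8577·q_1 = (-1.1667, -0.3333, -1.8333).
‖u_2‖ = 2.1985, so q_2 = (-0.5307, -0.1516, -0.8339).
Qᵀb = (2.0412, -1.8952).
Back-substitute: x_2 = -1.8952/2.1985 = -0.8621.
x_1 = (2.0412 + 2.8577·(-0.8621))/4.8990 = -0.0862.

x = (-0.0862, -0.8621)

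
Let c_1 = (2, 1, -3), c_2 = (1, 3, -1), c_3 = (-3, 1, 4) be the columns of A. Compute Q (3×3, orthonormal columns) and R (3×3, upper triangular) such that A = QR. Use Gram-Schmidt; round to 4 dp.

e_1 = c_1/‖c_1‖ = (2, 1, -3)/3.7417 = (0.5345, 0.2673, -0.8018).
r_{12} = e_1·c_2 = 2.1381.
u_2 = c_2 − 2.1381·e_1 = (-0.1429, 2.4286, 0.7143).
‖u_2‖ = 2.5355, so e_2 = (-0.0563, 0.9578, 0.2817).
r_{13} = e_1·c_3 = -4.5434; r_{23} = e_2·c_3 = 2.2537.
u_3 = c_3 + 4.5434·e_1 − 2.2537·e_2 = (-0.4444, 0.0556, -0.2778).
‖u_3‖ = 0.5270, so e_3 = (-0.8433, 0.1054, -0.5270).

Q = [[0.5345, -0.0563, -0.8433], [0.2673, 0.9578, 0.1054], [-0.8018, 0.2817, -0.5270]], R = [[3.7417, 2.1381, -4.5434], [0.0000, 2.5355, 2.2537], [0.0000, 0.0000, 0.5270]]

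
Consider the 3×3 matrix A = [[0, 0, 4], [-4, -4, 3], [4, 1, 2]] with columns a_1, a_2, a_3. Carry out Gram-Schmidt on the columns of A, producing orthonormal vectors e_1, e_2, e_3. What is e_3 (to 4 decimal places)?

e_3 = (1.0000, 0.0000, 0.0000)

a_1 = (0, -4, 4); ‖a_1‖ = 5.6569, so e_1 = (0.0000, -0.7071, 0.7071).
e_1·a_2 = 0.0000·0 + (-0.7071)·(-4) + 0.7071·1 = 3.5355.
u_2 = a_2 − 3.5355·e_1 = (0.0000, -1.5000, -1.5000).
‖u_2‖ = 2.1213, so e_2 = (0.0000, -0.7071, -0.7071).
e_1·a_3 = 0.0000·4 + (-0.7071)·3 + 0.7071·2 = -0.7071; e_2·a_3 = 0.0000·4 + (-0.7071)·3 + (-0.7071)·2 = -3.5355.
u_3 = a_3 + 0.7071·e_1 + 3.5355·e_2 = (4.0000, 0.0000, 0.0000).
‖u_3‖ = 4.0000, so e_3 = (1.0000, 0.0000, 0.0000).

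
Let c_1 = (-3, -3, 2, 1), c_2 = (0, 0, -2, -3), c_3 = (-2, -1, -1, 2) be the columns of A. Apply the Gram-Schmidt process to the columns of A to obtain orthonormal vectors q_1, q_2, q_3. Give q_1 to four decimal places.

c_1 = (-3, -3, 2, 1); ‖c_1‖ = 4.7958, so q_1 = (-0.6255, -0.6255, 0.4170, 0.2085).

q_1 = (-0.6255, -0.6255, 0.4170, 0.2085)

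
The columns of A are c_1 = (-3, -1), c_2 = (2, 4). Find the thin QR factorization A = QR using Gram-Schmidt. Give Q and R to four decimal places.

c_1 = (-3, -1); ‖c_1‖ = 3.1623, so e_1 = (-0.9487, -0.3162).
e_1·c_2 = (-0.9487)·2 + (-0.3162)·4 = -3.1623.
u_2 = c_2 + 3.1623·e_1 = (-1.0000, 3.0000).
‖u_2‖ = 3.1623, so e_2 = (-0.3162, 0.9487).

Q = [[-0.9487, -0.3162], [-0.3162, 0.9487]], R = [[3.1623, -3.1623], [0.0000, 3.1623]]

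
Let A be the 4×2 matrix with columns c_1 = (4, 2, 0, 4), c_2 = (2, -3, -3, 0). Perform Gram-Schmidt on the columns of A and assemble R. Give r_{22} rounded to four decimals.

c_1 = (4, 2, 0, 4); ‖c_1‖ = 6.0000, so q_1 = (0.6667, 0.3333, 0.0000, 0.6667).
q_1·c_2 = 0.6667·2 + 0.3333·(-3) + 0.0000·(-3) + 0.6667·0 = 0.3333.
u_2 = c_2 − 0.3333·q_1 = (1.7778, -3.1111, -3.0000, -0.2222).
r_{22} = ‖u_2‖ = 4.6786.

r_{22} = 4.6786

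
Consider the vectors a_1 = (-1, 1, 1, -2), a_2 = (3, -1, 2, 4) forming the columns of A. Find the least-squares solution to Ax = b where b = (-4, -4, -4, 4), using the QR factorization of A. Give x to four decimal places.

a_1 = (-1, 1, 1, -2); ‖a_1‖ = 2.6458, so e_1 = (-0.3780, 0.3780, 0.3780, -0.7559).
e_1·a_2 = (-0.3780)·3 + 0.3780·(-1) + 0.3780·2 + (-0.7559)·4 = -3.7796.
u_2 = a_2 + 3.7796·e_1 = (1.5714, 0.4286, 3.4286, 1.1429).
‖u_2‖ = 3.9641, so e_2 = (0.3964, 0.1081, 0.8649, 0.2883).
Qᵀb = (-4.5356, -4.3245).
Back-substitute: x_2 = -4.3245/3.9641 = -1.0909.
x_1 = (-4.5356 + 3.7796·(-1.0909))/2.6458 = -3.2727.

x = (-3.2727, -1.0909)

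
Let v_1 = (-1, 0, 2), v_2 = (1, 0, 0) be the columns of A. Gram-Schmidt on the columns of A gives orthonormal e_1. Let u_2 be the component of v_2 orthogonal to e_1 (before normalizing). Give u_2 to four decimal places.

e_1 = v_1/‖v_1‖ = (-1, 0, 2)/2.2361 = (-0.4472, 0.0000, 0.8944).
r_{12} = e_1·v_2 = -0.4472.
u_2 = v_2 + 0.4472·e_1 = (0.8000, 0.0000, 0.4000).

u_2 = (0.8000, 0.0000, 0.4000)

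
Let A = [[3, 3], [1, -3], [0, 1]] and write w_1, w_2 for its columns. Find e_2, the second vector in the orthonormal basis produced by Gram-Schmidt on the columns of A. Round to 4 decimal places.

e_2 = (0.3058, -0.9174, 0.2548)

w_1 = (3, 1, 0); ‖w_1‖ = 3.1623, so e_1 = (0.9487, 0.3162, 0.0000).
e_1·w_2 = 0.9487·3 + 0.3162·(-3) + 0.0000·1 = 1.8974.
u_2 = w_2 − 1.8974·e_1 = (1.2000, -3.6000, 1.0000).
‖u_2‖ = 3.9243, so e_2 = (0.3058, -0.9174, 0.2548).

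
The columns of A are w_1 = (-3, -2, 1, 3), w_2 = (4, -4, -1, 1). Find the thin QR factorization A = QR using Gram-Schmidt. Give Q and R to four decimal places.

Q = [[-0.6255, 0.6429], [-0.4170, -0.7177], [0.2085, -0.1570], [0.6255, 0.2168]], R = [[4.7958, -0.4170], [0.0000, 5.8160]]

w_1 = (-3, -2, 1, 3); ‖w_1‖ = 4.7958, so q_1 = (-0.6255, -0.4170, 0.2085, 0.6255).
q_1·w_2 = (-0.6255)·4 + (-0.4170)·(-4) + 0.2085·(-1) + 0.6255·1 = -0.4170.
u_2 = w_2 + 0.4170·q_1 = (3.7391, -4.1739, -0.9130, 1.2609).
‖u_2‖ = 5.8160, so q_2 = (0.6429, -0.7177, -0.1570, 0.2168).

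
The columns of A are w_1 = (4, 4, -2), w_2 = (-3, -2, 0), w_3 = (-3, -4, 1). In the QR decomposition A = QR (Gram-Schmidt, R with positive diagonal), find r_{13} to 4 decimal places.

e_1 = w_1/‖w_1‖ = (4, 4, -2)/6.0000 = (0.6667, 0.6667, -0.3333).
r_{13} = e_1·w_3 = -5.0000.

r_{13} = -5.0000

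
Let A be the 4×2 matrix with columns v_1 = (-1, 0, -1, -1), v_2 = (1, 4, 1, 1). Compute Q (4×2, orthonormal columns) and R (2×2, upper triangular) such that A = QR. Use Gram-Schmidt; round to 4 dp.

Q = [[-0.5774, 0.0000], [0.0000, 1.0000], [-0.5774, 0.0000], [-0.5774, 0.0000]], R = [[1.7321, -1.7321], [0.0000, 4.0000]]

v_1 = (-1, 0, -1, -1); ‖v_1‖ = 1.7321, so q_1 = (-0.5774, 0.0000, -0.5774, -0.5774).
q_1·v_2 = (-0.5774)·1 + 0.0000·4 + (-0.5774)·1 + (-0.5774)·1 = -1.7321.
u_2 = v_2 + 1.7321·q_1 = (0.0000, 4.0000, 0.0000, 0.0000).
‖u_2‖ = 4.0000, so q_2 = (0.0000, 1.0000, 0.0000, 0.0000).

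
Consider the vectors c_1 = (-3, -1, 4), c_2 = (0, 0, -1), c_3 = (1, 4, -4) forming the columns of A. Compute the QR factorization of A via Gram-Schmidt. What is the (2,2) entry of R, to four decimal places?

c_1 = (-3, -1, 4); ‖c_1‖ = 5.0990, so q_1 = (-0.5883, -0.1961, 0.7845).
q_1·c_2 = (-0.5883)·0 + (-0.1961)·0 + 0.7845·(-1) = -0.7845.
u_2 = c_2 + 0.7845·q_1 = (-0.4615, -0.1538, -0.3846).
r_{22} = ‖u_2‖ = 0.6202.

r_{22} = 0.6202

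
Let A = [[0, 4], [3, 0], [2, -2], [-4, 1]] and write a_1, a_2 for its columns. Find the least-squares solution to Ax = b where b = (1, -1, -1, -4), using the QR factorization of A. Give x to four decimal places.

x = (0.4532, 0.2679)

a_1 = (0, 3, 2, -4); ‖a_1‖ = 5.3852, so q_1 = (0.0000, 0.5571, 0.3714, -0.7428).
q_1·a_2 = 0.0000·4 + 0.5571·0 + 0.3714·(-2) + (-0.7428)·1 = -1.4856.
u_2 = a_2 + 1.4856·q_1 = (4.0000, 0.8276, -1.4483, -0.1034).
‖u_2‖ = 4.3351, so q_2 = (0.9227, 0.1909, -0.3341, -0.0239).
Qᵀb = (2.0426, 1.1613).
Back-substitute: x_2 = 1.1613/4.3351 = 0.2679.
x_1 = (2.0426 + 1.4856·0.2679)/5.3852 = 0.4532.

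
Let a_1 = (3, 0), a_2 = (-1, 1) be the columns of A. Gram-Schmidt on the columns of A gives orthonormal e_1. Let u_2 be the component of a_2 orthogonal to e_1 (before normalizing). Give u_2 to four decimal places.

u_2 = (0.0000, 1.0000)

a_1 = (3, 0); ‖a_1‖ = 3.0000, so e_1 = (1.0000, 0.0000).
e_1·a_2 = 1.0000·(-1) + 0.0000·1 = -1.0000.
u_2 = a_2 + 1.0000·e_1 = (0.0000, 1.0000).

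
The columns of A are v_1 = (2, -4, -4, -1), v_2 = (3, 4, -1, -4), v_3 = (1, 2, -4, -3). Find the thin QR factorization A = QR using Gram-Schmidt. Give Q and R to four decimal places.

v_1 = (2, -4, -4, -1); ‖v_1‖ = 6.0828, so q_1 = (0.3288, -0.6576, -0.6576, -0.1644).
q_1·v_2 = 0.3288·3 + (-0.6576)·4 + (-0.6576)·(-1) + (-0.1644)·(-4) = -0.3288.
u_2 = v_2 + 0.3288·q_1 = (3.1081, 3.7838, -1.2162, -4.0541).
‖u_2‖ = 6.4724, so q_2 = (0.4802, 0.5846, -0.1879, -0.6264).
q_1·v_3 = 0.3288·1 + (-0.6576)·2 + (-0.6576)·(-4) + (-0.1644)·(-3) = 2.1372; q_2·v_3 = 0.4802·1 + 0.5846·2 + (-0.1879)·(-4) + (-0.6264)·(-3) = 4.2801.
u_3 = v_3 − 2.1372·q_1 − 4.2801·q_2 = (-1.7581, 0.9032, -1.7903, 0.0323).
‖u_3‖ = 2.6670, so q_3 = (-0.6592, 0.3387, -0.6713, 0.0121).

Q = [[0.3288, 0.4802, -0.6592], [-0.6576, 0.5846, 0.3387], [-0.6576, -0.1879, -0.6713], [-0.1644, -0.6264, 0.0121]], R = [[6.0828, -0.3288, 2.1372], [0.0000, 6.4724, 4.2801], [0.0000, 0.0000, 2.6670]]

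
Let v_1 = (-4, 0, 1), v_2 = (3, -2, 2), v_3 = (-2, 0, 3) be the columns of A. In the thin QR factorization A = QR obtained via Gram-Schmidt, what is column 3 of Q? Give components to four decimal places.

q_3 = (0.1455, 0.8001, 0.5819)

v_1 = (-4, 0, 1); ‖v_1‖ = 4.1231, so q_1 = (-0.9701, 0.0000, 0.2425).
q_1·v_2 = (-0.9701)·3 + 0.0000·(-2) + 0.2425·2 = -2.4254.
u_2 = v_2 + 2.4254·q_1 = (0.6471, -2.0000, 2.5882).
‖u_2‖ = 3.3343, so q_2 = (0.1941, -0.5998, 0.7762).
q_1·v_3 = (-0.9701)·(-2) + 0.0000·0 + 0.2425·3 = 2.6679; q_2·v_3 = 0.1941·(-2) + (-0.5998)·0 + 0.7762·3 = 1.9406.
u_3 = v_3 − 2.6679·q_1 − 1.9406·q_2 = (0.2116, 1.1640, 0.8466).
‖u_3‖ = 1.4548, so q_3 = (0.1455, 0.8001, 0.5819).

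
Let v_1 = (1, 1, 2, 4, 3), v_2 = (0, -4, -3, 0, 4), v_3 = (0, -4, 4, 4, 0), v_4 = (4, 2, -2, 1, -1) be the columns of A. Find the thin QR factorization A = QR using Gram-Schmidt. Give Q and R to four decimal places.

v_1 = (1, 1, 2, 4, 3); ‖v_1‖ = 5.5678, so q_1 = (0.1796, 0.1796, 0.3592, 0.7184, 0.5388).
q_1·v_2 = 0.1796·0 + 0.1796·(-4) + 0.3592·(-3) + 0.7184·0 + 0.5388·4 = 0.3592.
u_2 = v_2 − 0.3592·q_1 = (-0.0645, -4.0645, -3.1290, -0.2581, 3.8065).
‖u_2‖ = 6.3930, so q_2 = (-0.0101, -0.6358, -0.4894, -0.0404, 0.5954).
q_1·v_3 = 0.1796·0 + 0.1796·(-4) + 0.3592·4 + 0.7184·4 + 0.5388·0 = 3.5921; q_2·v_3 = (-0.0101)·0 + (-0.6358)·(-4) + (-0.4894)·4 + (-0.0404)·4 + 0.5954·0 = 0.4238.
u_3 = v_3 − 3.5921·q_1 − 0.4238·q_2 = (-0.6409, -4.3757, 2.9171, 1.4365, -2.1878).
‖u_3‖ = 5.9091, so q_3 = (-0.1085, -0.7405, 0.4937, 0.2431, -0.3703).
q_1·v_4 = 0.1796·4 + 0.1796·2 + 0.3592·(-2) + 0.7184·1 + 0.5388·(-1) = 0.5388; q_2·v_4 = (-0.0101)·4 + (-0.6358)·2 + (-0.4894)·(-2) + (-0.0404)·1 + 0.5954·(-1) = -0.9688; q_3·v_4 = (-0.1085)·4 + (-0.7405)·2 + 0.4937·(-2) + 0.2431·1 + (-0.3703)·(-1) = -2.2888.
u_4 = v_4 − 0.5388·q_1 + 0.9688·q_2 + 2.2888·q_3 = (3.6452, -0.4076, -1.5378, 1.1302, -1.5609).
‖u_4‖ = 4.4195, so q_4 = (0.8248, -0.0922, -0.3480, 0.2557, -0.3532).

Q = [[0.1796, -0.0101, -0.1085, 0.8248], [0.1796, -0.6358, -0.7405, -0.0922], [0.3592, -0.4894, 0.4937, -0.3480], [0.7184, -0.0404, 0.2431, 0.2557], [0.5388, 0.5954, -0.3703, -0.3532]], R = [[5.5678, 0.3592, 3.5921, 0.5388], [0.0000, 6.3930, 0.4238, -0.9688], [0.0000, 0.0000, 5.9091, -2.2888], [0.0000, 0.0000, 0.0000, 4.4195]]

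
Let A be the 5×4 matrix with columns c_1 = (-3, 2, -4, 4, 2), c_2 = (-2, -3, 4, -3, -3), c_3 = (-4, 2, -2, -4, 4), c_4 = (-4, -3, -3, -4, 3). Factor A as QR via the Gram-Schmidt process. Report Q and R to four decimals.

c_1 = (-3, 2, -4, 4, 2); ‖c_1‖ = 7.0000, so e_1 = (-0.4286, 0.2857, -0.5714, 0.5714, 0.2857).
e_1·c_2 = (-0.4286)·(-2) + 0.2857·(-3) + (-0.5714)·4 + 0.5714·(-3) + 0.2857·(-3) = -4.8571.
u_2 = c_2 + 4.8571·e_1 = (-4.0816, -1.6122, 1.2245, -0.2245, -1.6122).
‖u_2‖ = 4.8382, so e_2 = (-0.8436, -0.3332, 0.2531, -0.0464, -0.3332).
e_1·c_3 = (-0.4286)·(-4) + 0.2857·2 + (-0.5714)·(-2) + 0.5714·(-4) + 0.2857·4 = 2.2857; e_2·c_3 = (-0.8436)·(-4) + (-0.3332)·2 + 0.2531·(-2) + (-0.0464)·(-4) + (-0.3332)·4 = 1.0545.
u_3 = c_3 − 2.2857·e_1 − 1.0545·e_2 = (-2.1308, 1.6983, -0.9608, -5.2572, 3.6983).
‖u_3‖ = 7.0472, so e_3 = (-0.3024, 0.2410, -0.1363, -0.7460, 0.5248).
e_1·c_4 = (-0.4286)·(-4) + 0.2857·(-3) + (-0.5714)·(-3) + 0.5714·(-4) + 0.2857·3 = 1.1429; e_2·c_4 = (-0.8436)·(-4) + (-0.3332)·(-3) + 0.2531·(-3) + (-0.0464)·(-4) + (-0.3332)·3 = 2.8008; e_3·c_4 = (-0.3024)·(-4) + 0.2410·(-3) + (-0.1363)·(-3) + (-0.7460)·(-4) + 0.5248·3 = 5.4538.
u_4 = c_4 − 1.1429·e_1 − 2.8008·e_2 − 5.4538·e_3 = (0.5017, -3.7075, -2.3123, -0.4546, 0.7447).
‖u_4‖ = 4.4839, so e_4 = (0.1119, -0.8269, -0.5157, -0.1014, 0.1661).

Q = [[-0.4286, -0.8436, -0.3024, 0.1119], [0.2857, -0.3332, 0.2410, -0.8269], [-0.5714, 0.2531, -0.1363, -0.5157], [0.5714, -0.0464, -0.7460, -0.1014], [0.2857, -0.3332, 0.5248, 0.1661]], R = [[7.0000, -4.8571, 2.2857, 1.1429], [0.0000, 4.8382, 1.0545, 2.8008], [0.0000, 0.0000, 7.0472, 5.4538], [0.0000, 0.0000, 0.0000, 4.4839]]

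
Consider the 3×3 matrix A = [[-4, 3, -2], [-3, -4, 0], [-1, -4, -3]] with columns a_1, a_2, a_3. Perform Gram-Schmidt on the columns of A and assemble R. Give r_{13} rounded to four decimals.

r_{13} = 2.1573

a_1 = (-4, -3, -1); ‖a_1‖ = 5.0990, so e_1 = (-0.7845, -0.5883, -0.1961).
r_{13} = e_1·a_3 = 2.1573.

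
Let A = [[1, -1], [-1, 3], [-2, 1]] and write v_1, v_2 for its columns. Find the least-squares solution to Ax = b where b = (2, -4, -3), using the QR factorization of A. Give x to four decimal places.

x = (1.0000, -1.0000)

v_1 = (1, -1, -2); ‖v_1‖ = 2.4495, so e_1 = (0.4082, -0.4082, -0.8165).
e_1·v_2 = 0.4082·(-1) + (-0.4082)·3 + (-0.8165)·1 = -2.4495.
u_2 = v_2 + 2.4495·e_1 = (0.0000, 2.0000, -1.0000).
‖u_2‖ = 2.2361, so e_2 = (0.0000, 0.8944, -0.4472).
Qᵀb = (4.8990, -2.2361).
Back-substitute: x_2 = -2.2361/2.2361 = -1.0000.
x_1 = (4.8990 + 2.4495·(-1.0000))/2.4495 = 1.0000.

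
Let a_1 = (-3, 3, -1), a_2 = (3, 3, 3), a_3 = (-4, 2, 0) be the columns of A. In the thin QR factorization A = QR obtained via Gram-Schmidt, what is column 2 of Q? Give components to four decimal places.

a_1 = (-3, 3, -1); ‖a_1‖ = 4.3589, so e_1 = (-0.6882, 0.6882, -0.2294).
e_1·a_2 = (-0.6882)·3 + 0.6882·3 + (-0.2294)·3 = -0.6882.
u_2 = a_2 + 0.6882·e_1 = (2.5263, 3.4737, 2.8421).
‖u_2‖ = 5.1504, so e_2 = (0.4905, 0.6745, 0.5518).

e_2 = (0.4905, 0.6745, 0.5518)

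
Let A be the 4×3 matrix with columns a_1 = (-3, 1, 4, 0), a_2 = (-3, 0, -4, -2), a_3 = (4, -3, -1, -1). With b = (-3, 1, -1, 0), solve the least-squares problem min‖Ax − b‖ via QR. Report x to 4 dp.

x = (0.0197, 0.3654, -0.4234)

a_1 = (-3, 1, 4, 0); ‖a_1‖ = 5.0990, so e_1 = (-0.5883, 0.1961, 0.7845, 0.0000).
e_1·a_2 = (-0.5883)·(-3) + 0.1961·0 + 0.7845·(-4) + 0.0000·(-2) = -1.3728.
u_2 = a_2 + 1.3728·e_1 = (-3.8077, 0.2692, -2.9231, -2.0000).
‖u_2‖ = 5.2072, so e_2 = (-0.7312, 0.0517, -0.5613, -0.3841).
e_1·a_3 = (-0.5883)·4 + 0.1961·(-3) + 0.7845·(-1) + 0.0000·(-1) = -3.7262; e_2·a_3 = (-0.7312)·4 + 0.0517·(-3) + (-0.5613)·(-1) + (-0.3841)·(-1) = -2.1346.
u_3 = a_3 + 3.7262·e_1 + 2.1346·e_2 = (0.2468, -2.1589, 0.7248, -1.8199).
‖u_3‖ = 2.9256, so e_3 = (0.0844, -0.7379, 0.2478, -0.6221).
Qᵀb = (1.1767, 2.8067, -1.2388).
Back-substitute: x_3 = -1.2388/2.9256 = -0.4234.
x_2 = (2.8067 + 2.1346·(-0.4234))/5.2072 = 0.3654.
x_1 = (1.1767 + 1.3728·0.3654 + 3.7262·(-0.4234))/5.0990 = 0.0197.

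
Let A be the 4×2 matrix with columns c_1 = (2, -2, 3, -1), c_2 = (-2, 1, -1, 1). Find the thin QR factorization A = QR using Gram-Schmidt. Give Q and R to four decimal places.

c_1 = (2, -2, 3, -1); ‖c_1‖ = 4.2426, so q_1 = (0.4714, -0.4714, 0.7071, -0.2357).
q_1·c_2 = 0.4714·(-2) + (-0.4714)·1 + 0.7071·(-1) + (-0.2357)·1 = -2.3570.
u_2 = c_2 + 2.3570·q_1 = (-0.8889, -0.1111, 0.6667, 0.4444).
‖u_2‖ = 1.2019, so q_2 = (-0.7396, -0.0925, 0.5547, 0.3698).

Q = [[0.4714, -0.7396], [-0.4714, -0.0925], [0.7071, 0.5547], [-0.2357, 0.3698]], R = [[4.2426, -2.3570], [0.0000, 1.2019]]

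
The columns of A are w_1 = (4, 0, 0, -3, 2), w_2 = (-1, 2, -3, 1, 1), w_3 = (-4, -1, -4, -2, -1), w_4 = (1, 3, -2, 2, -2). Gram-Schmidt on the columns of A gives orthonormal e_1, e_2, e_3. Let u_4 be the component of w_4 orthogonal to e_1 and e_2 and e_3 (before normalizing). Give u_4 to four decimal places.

u_4 = (1.3030, 0.9483, -0.7770, -0.1275, -2.7972)

w_1 = (4, 0, 0, -3, 2); ‖w_1‖ = 5.3852, so e_1 = (0.7428, 0.0000, 0.0000, -0.5571, 0.3714).
e_1·w_2 = 0.7428·(-1) + 0.0000·2 + 0.0000·(-3) + (-0.5571)·1 + 0.3714·1 = -0.9285.
u_2 = w_2 + 0.9285·e_1 = (-0.3103, 2.0000, -3.0000, 0.4828, 1.3448).
‖u_2‖ = 3.8907, so e_2 = (-0.0798, 0.5140, -0.7711, 0.1241, 0.3456).
e_1·w_3 = 0.7428·(-4) + 0.0000·(-1) + 0.0000·(-4) + (-0.5571)·(-2) + 0.3714·(-1) = -2.2283; e_2·w_3 = (-0.0798)·(-4) + 0.5140·(-1) + (-0.7711)·(-4) + 0.1241·(-2) + 0.3456·(-1) = 2.2955.
u_3 = w_3 + 2.2283·e_1 − 2.2955·e_2 = (-2.1617, -2.1800, -2.2301, -3.5262, -0.9658).
‖u_3‖ = 5.2693, so e_3 = (-0.4103, -0.4137, -0.4232, -0.6692, -0.1833).
e_1·w_4 = 0.7428·1 + 0.0000·3 + 0.0000·(-2) + (-0.5571)·2 + 0.3714·(-2) = -1.1142; e_2·w_4 = (-0.0798)·1 + 0.5140·3 + (-0.7711)·(-2) + 0.1241·2 + 0.3456·(-2) = 2.5613; e_3·w_4 = (-0.4103)·1 + (-0.4137)·3 + (-0.4232)·(-2) + (-0.6692)·2 + (-0.1833)·(-2) = -1.7767.
u_4 = w_4 + 1.1142·e_1 − 2.5613·e_2 + 1.7767·e_3 = (1.3030, 0.9483, -0.7770, -0.1275, -2.7972).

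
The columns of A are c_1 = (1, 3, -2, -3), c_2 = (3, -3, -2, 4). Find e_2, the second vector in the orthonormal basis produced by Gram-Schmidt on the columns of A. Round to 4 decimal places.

c_1 = (1, 3, -2, -3); ‖c_1‖ = 4.7958, so e_1 = (0.2085, 0.6255, -0.4170, -0.6255).
e_1·c_2 = 0.2085·3 + 0.6255·(-3) + (-0.4170)·(-2) + (-0.6255)·4 = -2.9192.
u_2 = c_2 + 2.9192·e_1 = (3.6087, -1.1739, -3.2174, 2.1739).
‖u_2‖ = 5.4294, so e_2 = (0.6647, -0.2162, -0.5926, 0.4004).

e_2 = (0.6647, -0.2162, -0.5926, 0.4004)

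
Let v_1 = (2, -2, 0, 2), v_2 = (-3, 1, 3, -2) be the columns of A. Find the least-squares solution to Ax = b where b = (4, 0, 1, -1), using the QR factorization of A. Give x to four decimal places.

x = (0.4091, -0.0909)

v_1 = (2, -2, 0, 2); ‖v_1‖ = 3.4641, so q_1 = (0.5774, -0.5774, 0.0000, 0.5774).
q_1·v_2 = 0.5774·(-3) + (-0.5774)·1 + 0.0000·3 + 0.5774·(-2) = -3.4641.
u_2 = v_2 + 3.4641·q_1 = (-1.0000, -1.0000, 3.0000, 0.0000).
‖u_2‖ = 3.3166, so q_2 = (-0.3015, -0.3015, 0.9045, 0.0000).
Qᵀb = (1.7321, -0.3015).
Back-substitute: x_2 = -0.3015/3.3166 = -0.0909.
x_1 = (1.7321 + 3.4641·(-0.0909))/3.4641 = 0.4091.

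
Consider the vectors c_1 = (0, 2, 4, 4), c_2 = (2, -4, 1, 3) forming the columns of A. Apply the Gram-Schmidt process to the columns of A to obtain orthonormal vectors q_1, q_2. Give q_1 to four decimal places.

q_1 = (0.0000, 0.3333, 0.6667, 0.6667)

c_1 = (0, 2, 4, 4); ‖c_1‖ = 6.0000, so q_1 = (0.0000, 0.3333, 0.6667, 0.6667).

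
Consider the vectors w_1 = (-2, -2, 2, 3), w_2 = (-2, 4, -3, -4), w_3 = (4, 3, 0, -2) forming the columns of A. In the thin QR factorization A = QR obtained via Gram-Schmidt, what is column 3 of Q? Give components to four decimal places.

q_3 = (0.1694, 0.7457, 0.6118, 0.2022)

w_1 = (-2, -2, 2, 3); ‖w_1‖ = 4.5826, so q_1 = (-0.4364, -0.4364, 0.4364, 0.6547).
q_1·w_2 = (-0.4364)·(-2) + (-0.4364)·4 + 0.4364·(-3) + 0.6547·(-4) = -4.8008.
u_2 = w_2 + 4.8008·q_1 = (-4.0952, 1.9048, -0.9048, -0.8571).
‖u_2‖ = 4.6853, so q_2 = (-0.8741, 0.4065, -0.1931, -0.1829).
q_1·w_3 = (-0.4364)·4 + (-0.4364)·3 + 0.4364·0 + 0.6547·(-2) = -4.3644; q_2·w_3 = (-0.8741)·4 + 0.4065·3 + (-0.1931)·0 + (-0.1829)·(-2) = -1.9107.
u_3 = w_3 + 4.3644·q_1 + 1.9107·q_2 = (0.4252, 1.8720, 1.5358, 0.5076).
‖u_3‖ = 2.5103, so q_3 = (0.1694, 0.7457, 0.6118, 0.2022).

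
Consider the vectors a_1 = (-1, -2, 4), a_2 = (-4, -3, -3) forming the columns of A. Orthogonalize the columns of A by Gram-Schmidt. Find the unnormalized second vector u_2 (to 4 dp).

u_2 = (-4.0952, -3.1905, -2.6190)

a_1 = (-1, -2, 4); ‖a_1‖ = 4.5826, so e_1 = (-0.2182, -0.4364, 0.8729).
e_1·a_2 = (-0.2182)·(-4) + (-0.4364)·(-3) + 0.8729·(-3) = -0.4364.
u_2 = a_2 + 0.4364·e_1 = (-4.0952, -3.1905, -2.6190).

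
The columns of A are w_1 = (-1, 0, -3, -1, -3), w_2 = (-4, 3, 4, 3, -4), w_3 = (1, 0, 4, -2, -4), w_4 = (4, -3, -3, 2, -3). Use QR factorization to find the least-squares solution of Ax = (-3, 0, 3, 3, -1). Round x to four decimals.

x = (-0.3913, 0.6641, -0.1951, 0.1131)

w_1 = (-1, 0, -3, -1, -3); ‖w_1‖ = 4.4721, so q_1 = (-0.2236, 0.0000, -0.6708, -0.2236, -0.6708).
q_1·w_2 = (-0.2236)·(-4) + 0.0000·3 + (-0.6708)·4 + (-0.2236)·3 + (-0.6708)·(-4) = 0.2236.
u_2 = w_2 − 0.2236·q_1 = (-3.9500, 3.0000, 4.1500, 3.0500, -3.8500).
‖u_2‖ = 8.1210, so q_2 = (-0.4864, 0.3694, 0.5110, 0.3756, -0.4741).
q_1·w_3 = (-0.2236)·1 + 0.0000·0 + (-0.6708)·4 + (-0.2236)·(-2) + (-0.6708)·(-4) = 0.2236; q_2·w_3 = (-0.4864)·1 + 0.3694·0 + 0.5110·4 + 0.3756·(-2) + (-0.4741)·(-4) = 2.7029.
u_3 = w_3 − 0.2236·q_1 − 2.7029·q_2 = (2.3647, -0.9985, 2.7688, -2.9651, -2.5686).
‖u_3‖ = 5.4447, so q_3 = (0.4343, -0.1834, 0.5085, -0.5446, -0.4718).
q_1·w_4 = (-0.2236)·4 + 0.0000·(-3) + (-0.6708)·(-3) + (-0.2236)·2 + (-0.6708)·(-3) = 2.6833; q_2·w_4 = (-0.4864)·4 + 0.3694·(-3) + 0.5110·(-3) + 0.3756·2 + (-0.4741)·(-3) = -2.4135; q_3·w_4 = 0.4343·4 + (-0.1834)·(-3) + 0.5085·(-3) + (-0.5446)·2 + (-0.4718)·(-3) = 1.0879.
u_4 = w_4 − 2.6833·q_1 + 2.4135·q_2 − 1.0879·q_3 = (2.9536, -1.9089, -0.5199, 4.0989, -1.8310).
‖u_4‖ = 5.7264, so q_4 = (0.5158, -0.3334, -0.0908, 0.7158, -0.3197).
Qᵀb = (-1.3416, 4.5931, -0.9394, 0.6474).
Back-substitute: x_4 = 0.6474/5.7264 = 0.1131.
x_3 = (-0.9394 − 1.0879·0.1131)/5.4447 = -0.1951.
x_2 = (4.5931 − 2.7029·(-0.1951) + 2.4135·0.1131)/8.1210 = 0.6641.
x_1 = (-1.3416 − 0.2236·0.6641 − 0.2236·(-0.1951) − 2.6833·0.1131)/4.4721 = -0.3913.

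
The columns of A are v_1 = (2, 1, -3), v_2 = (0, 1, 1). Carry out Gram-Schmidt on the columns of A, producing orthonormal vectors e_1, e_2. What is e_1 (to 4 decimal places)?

e_1 = (0.5345, 0.2673, -0.8018)

e_1 = v_1/‖v_1‖ = (2, 1, -3)/3.7417 = (0.5345, 0.2673, -0.8018).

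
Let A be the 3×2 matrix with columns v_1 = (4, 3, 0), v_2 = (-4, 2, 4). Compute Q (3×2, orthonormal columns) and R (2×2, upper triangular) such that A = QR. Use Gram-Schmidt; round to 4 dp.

q_1 = v_1/‖v_1‖ = (4, 3, 0)/5.0000 = (0.8000, 0.6000, 0.0000).
r_{12} = q_1·v_2 = -2.0000.
u_2 = v_2 + 2.0000·q_1 = (-2.4000, 3.2000, 4.0000).
‖u_2‖ = 5.6569, so q_2 = (-0.4243, 0.5657, 0.7071).

Q = [[0.8000, -0.4243], [0.6000, 0.5657], [0.0000, 0.7071]], R = [[5.0000, -2.0000], [0.0000, 5.6569]]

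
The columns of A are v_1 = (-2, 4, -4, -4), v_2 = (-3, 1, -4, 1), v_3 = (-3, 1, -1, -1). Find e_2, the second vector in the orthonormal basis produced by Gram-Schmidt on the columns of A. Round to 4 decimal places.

e_2 = (-0.5121, -0.1646, -0.5486, 0.6401)

v_1 = (-2, 4, -4, -4); ‖v_1‖ = 7.2111, so e_1 = (-0.2774, 0.5547, -0.5547, -0.5547).
e_1·v_2 = (-0.2774)·(-3) + 0.5547·1 + (-0.5547)·(-4) + (-0.5547)·1 = 3.0509.
u_2 = v_2 − 3.0509·e_1 = (-2.1538, -0.6923, -2.3077, 2.6923).
‖u_2‖ = 4.2062, so e_2 = (-0.5121, -0.1646, -0.5486, 0.6401).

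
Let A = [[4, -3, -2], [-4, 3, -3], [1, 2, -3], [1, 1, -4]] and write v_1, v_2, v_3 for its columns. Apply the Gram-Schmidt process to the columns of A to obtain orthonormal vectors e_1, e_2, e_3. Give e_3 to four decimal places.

e_3 = (-0.6128, -0.6475, 0.2432, -0.3822)

e_1 = v_1/‖v_1‖ = (4, -4, 1, 1)/5.8310 = (0.6860, -0.6860, 0.1715, 0.1715).
r_{12} = e_1·v_2 = -3.6015.
u_2 = v_2 + 3.6015·e_1 = (-0.5294, 0.5294, 2.6176, 1.6176).
‖u_2‖ = 3.1669, so e_2 = (-0.1672, 0.1672, 0.8266, 0.5108).
r_{13} = e_1·v_3 = -0.5145; r_{23} = e_2·v_3 = -4.6900.
u_3 = v_3 + 0.5145·e_1 + 4.6900·e_2 = (-2.4311, -2.5689, 0.9648, -1.5161).
‖u_3‖ = 3.9672, so e_3 = (-0.6128, -0.6475, 0.2432, -0.3822).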